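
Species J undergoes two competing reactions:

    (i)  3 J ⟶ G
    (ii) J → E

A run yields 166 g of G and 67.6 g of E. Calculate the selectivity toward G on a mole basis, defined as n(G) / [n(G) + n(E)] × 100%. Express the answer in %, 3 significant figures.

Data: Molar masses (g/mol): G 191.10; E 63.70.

45.0 %

n(G) = 166 / 191.10 = 0.8687 mol
n(E) = 67.6 / 63.70 = 1.061 mol
selectivity = 0.8687/(0.8687+1.061) × 100 = 45.02 %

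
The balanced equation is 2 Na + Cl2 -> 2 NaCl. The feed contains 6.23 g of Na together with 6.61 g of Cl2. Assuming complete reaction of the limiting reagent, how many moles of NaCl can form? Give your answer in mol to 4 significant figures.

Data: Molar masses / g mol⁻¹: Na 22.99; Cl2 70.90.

0.1865 mol

n(Na) = 6.230 / 22.99 = 0.2710 mol
n(Cl2) = 6.610 / 70.90 = 0.09323 mol
n/ν → Na: 0.1355, Cl2: 0.09323; Cl2 is limiting.
n(NaCl) = (2/1) × 0.09323 = 0.1865 mol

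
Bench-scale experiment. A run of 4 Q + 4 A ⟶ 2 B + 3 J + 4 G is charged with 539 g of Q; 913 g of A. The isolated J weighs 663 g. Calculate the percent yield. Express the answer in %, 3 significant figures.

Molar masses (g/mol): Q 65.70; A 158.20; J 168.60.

n(Q) = 539.0 / 65.70 = 8.204 mol
n(A) = 913.0 / 158.20 = 5.771 mol
n/ν for Q = 8.204/4 = 2.051
n/ν for A = 5.771/4 = 1.443
Smallest n/ν is A → limiting reagent.
theoretical n(J) = (3/4) × 5.771 = 4.328 mol → 729.7 g
% yield = 663 / 729.7 × 100 = 90.86 %

90.9 %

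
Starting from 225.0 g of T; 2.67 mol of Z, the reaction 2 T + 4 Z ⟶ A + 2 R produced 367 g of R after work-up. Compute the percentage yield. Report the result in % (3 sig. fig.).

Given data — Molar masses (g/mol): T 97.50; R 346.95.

n(T) = 225.0 / 97.50 = 2.308 mol
n(Z) = 2.670 mol
n/ν for T = 2.308/2 = 1.154
n/ν for Z = 2.670/4 = 0.6675
Smallest n/ν is Z → limiting reagent.
theoretical n(R) = (2/4) × 2.670 = 1.335 mol → 463.2 g
% yield = 367 / 463.2 × 100 = 79.23 %

79.2 %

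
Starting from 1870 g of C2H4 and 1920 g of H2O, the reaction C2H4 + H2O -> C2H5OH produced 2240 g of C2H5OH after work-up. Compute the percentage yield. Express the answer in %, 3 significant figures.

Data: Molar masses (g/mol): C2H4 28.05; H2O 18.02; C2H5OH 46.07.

n(C2H4) = 1870 / 28.05 = 66.67 mol
n(H2O) = 1920 / 18.02 = 106.5 mol
n/ν for C2H4 = 66.67/1 = 66.67
n/ν for H2O = 106.5/1 = 106.5
Smallest n/ν is C2H4 → limiting reagent.
theoretical n(C2H5OH) = (1/1) × 66.67 = 66.67 mol → 3071 g
% yield = 2240 / 3071 × 100 = 72.94 %

72.9 %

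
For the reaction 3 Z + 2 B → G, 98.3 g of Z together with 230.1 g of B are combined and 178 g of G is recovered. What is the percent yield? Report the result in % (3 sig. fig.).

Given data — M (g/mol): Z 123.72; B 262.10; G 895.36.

75.1 %

n(Z) = 98.30 / 123.72 = 0.7945 mol
n(B) = 230.1 / 262.10 = 0.8779 mol
n/ν → Z: 0.2648, B: 0.4390; Z is limiting.
theoretical n(G) = (1/3) × 0.7945 = 0.2648 mol → 237.1 g
% yield = 178 / 237.1 × 100 = 75.07 %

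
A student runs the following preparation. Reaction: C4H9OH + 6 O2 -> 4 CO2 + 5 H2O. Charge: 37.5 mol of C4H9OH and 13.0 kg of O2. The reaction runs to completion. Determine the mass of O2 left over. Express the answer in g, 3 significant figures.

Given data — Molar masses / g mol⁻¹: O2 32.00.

5800 g

n(C4H9OH) = 37.50 mol
n(O2) = 13.00×1000 / 32.00 = 406.3 mol
n/ν for C4H9OH = 37.50/1 = 37.50
n/ν for O2 = 406.3/6 = 67.72
Smallest n/ν is C4H9OH → limiting reagent.
O2 consumed = (6/1) × 37.50 = 225.0 mol
O2 remaining = 406.3 − 225.0 = 181.3 mol
mass = 181.3 × 32.00 = 5802 g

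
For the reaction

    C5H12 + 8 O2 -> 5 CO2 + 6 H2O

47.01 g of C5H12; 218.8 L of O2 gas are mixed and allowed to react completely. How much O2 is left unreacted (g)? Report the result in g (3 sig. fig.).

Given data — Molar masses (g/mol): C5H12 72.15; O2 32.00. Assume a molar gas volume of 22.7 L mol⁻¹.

n(C5H12) = 47.01 / 72.15 = 0.6516 mol
n(O2) = 218.8 / 22.7 = 9.639 mol
n/ν → C5H12: 0.6516, O2: 1.205; C5H12 is limiting.
O2 consumed = (8/1) × 0.6516 = 5.213 mol
O2 remaining = 9.639 − 5.213 = 4.426 mol
mass = 4.426 × 32.00 = 141.6 g

142 g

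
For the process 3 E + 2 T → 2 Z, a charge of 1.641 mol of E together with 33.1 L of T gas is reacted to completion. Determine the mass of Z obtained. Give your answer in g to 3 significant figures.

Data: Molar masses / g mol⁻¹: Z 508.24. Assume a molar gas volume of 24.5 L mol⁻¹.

556 g

n(E) = 1.641 mol
n(T) = 33.10 / 24.5 = 1.351 mol
n/ν → E: 0.5470, T: 0.6755; E is limiting.
n(Z) = (2/3) × 1.641 = 1.094 mol
mass = 1.094 × 508.24 = 556.0 g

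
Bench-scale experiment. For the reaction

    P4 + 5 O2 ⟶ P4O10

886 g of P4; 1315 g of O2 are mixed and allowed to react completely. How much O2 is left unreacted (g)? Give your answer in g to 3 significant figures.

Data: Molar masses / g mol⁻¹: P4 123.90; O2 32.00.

171 g

n(P4) = 886.0 / 123.90 = 7.151 mol
n(O2) = 1315 / 32.00 = 41.09 mol
n/ν → P4: 7.151, O2: 8.218; P4 is limiting.
O2 consumed = (5/1) × 7.151 = 35.76 mol
O2 remaining = 41.09 − 35.76 = 5.330 mol
mass = 5.330 × 32.00 = 170.6 g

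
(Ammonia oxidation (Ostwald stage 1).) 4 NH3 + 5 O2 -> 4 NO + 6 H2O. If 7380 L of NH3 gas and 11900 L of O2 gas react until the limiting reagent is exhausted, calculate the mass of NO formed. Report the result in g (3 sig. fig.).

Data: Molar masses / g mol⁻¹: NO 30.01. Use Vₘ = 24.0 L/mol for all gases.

9230 g

n(NH3) = 7380 / 24.0 = 307.5 mol
n(O2) = 11900 / 24.0 = 495.8 mol
n/ν → NH3: 76.88, O2: 99.16; NH3 is limiting.
n(NO) = (4/4) × 307.5 = 307.5 mol
mass = 307.5 × 30.01 = 9228 g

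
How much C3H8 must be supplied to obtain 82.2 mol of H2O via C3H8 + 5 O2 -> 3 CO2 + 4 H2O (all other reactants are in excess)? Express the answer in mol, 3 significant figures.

20.6 mol

n(H2O) = 82.20 mol
n(C3H8) = (1/4) × 82.20 = 20.55 mol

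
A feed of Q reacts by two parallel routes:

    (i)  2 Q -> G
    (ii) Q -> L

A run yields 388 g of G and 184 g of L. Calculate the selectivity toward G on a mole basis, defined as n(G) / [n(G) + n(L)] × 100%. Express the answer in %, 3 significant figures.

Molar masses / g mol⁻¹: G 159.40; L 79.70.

51.3 %

n(G) = 388 / 159.40 = 2.434 mol
n(L) = 184 / 79.70 = 2.309 mol
selectivity = 2.434/(2.434+2.309) × 100 = 51.32 %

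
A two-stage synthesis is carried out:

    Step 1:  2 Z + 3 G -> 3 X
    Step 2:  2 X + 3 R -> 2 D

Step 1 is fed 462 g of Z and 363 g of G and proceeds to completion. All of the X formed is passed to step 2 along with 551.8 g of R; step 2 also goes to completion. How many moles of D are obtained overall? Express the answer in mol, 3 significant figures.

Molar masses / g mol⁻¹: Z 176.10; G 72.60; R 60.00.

3.94 mol

Step 1:
n(Z) = 462.0 / 176.10 = 2.624 mol
n(G) = 363.0 / 72.60 = 5.000 mol
n/ν → Z: 1.312, G: 1.667; Z is limiting.
n(X) produced = (3/2) × 2.624 = 3.936 mol
Step 2:
n(X) available = 3.936 mol
n(R) = 551.8 / 60.00 = 9.197 mol
n/ν → X: 1.968, R: 3.066; X is limiting.
n(D) = (2/2) × 3.936 = 3.936 mol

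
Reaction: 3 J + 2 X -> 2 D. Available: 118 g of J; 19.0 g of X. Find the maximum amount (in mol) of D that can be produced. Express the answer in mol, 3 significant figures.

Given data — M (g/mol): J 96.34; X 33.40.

0.569 mol

n(J) = 118.0 / 96.34 = 1.225 mol
n(X) = 19.00 / 33.40 = 0.5689 mol
n/ν for J = 1.225/3 = 0.4083
n/ν for X = 0.5689/2 = 0.2845
Smallest n/ν is X → limiting reagent.
n(D) = (2/2) × 0.5689 = 0.5689 mol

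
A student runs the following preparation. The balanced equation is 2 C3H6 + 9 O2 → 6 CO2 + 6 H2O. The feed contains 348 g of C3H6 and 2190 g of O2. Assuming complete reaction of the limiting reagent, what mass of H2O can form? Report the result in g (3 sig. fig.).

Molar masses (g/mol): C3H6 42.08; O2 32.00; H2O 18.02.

447 g

n(C3H6) = 348.0 / 42.08 = 8.270 mol
n(O2) = 2190 / 32.00 = 68.44 mol
n/ν → C3H6: 4.135, O2: 7.604; C3H6 is limiting.
n(H2O) = (6/2) × 8.270 = 24.81 mol
mass = 24.81 × 18.02 = 447.1 g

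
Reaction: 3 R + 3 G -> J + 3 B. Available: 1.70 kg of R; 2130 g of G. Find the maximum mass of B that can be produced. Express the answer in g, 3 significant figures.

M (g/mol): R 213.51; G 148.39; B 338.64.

2700 g

n(R) = 1.700×1000 / 213.51 = 7.962 mol
n(G) = 2130 / 148.39 = 14.35 mol
n/ν → R: 2.654, G: 4.783; R is limiting.
n(B) = (3/3) × 7.962 = 7.962 mol
mass = 7.962 × 338.64 = 2696 g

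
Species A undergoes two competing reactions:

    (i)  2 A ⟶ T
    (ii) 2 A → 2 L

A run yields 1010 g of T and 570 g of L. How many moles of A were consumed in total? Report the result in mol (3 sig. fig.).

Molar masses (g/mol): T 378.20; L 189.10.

8.36 mol

n(T) = 1010 / 378.20 = 2.671 mol
n(L) = 570 / 189.10 = 3.014 mol
n(A) via (i) = (2/1)×2.671 = 5.342 mol
n(A) via (ii) = (2/2)×3.014 = 3.014 mol
total n(A) = 5.342 + 3.014 = 8.356 mol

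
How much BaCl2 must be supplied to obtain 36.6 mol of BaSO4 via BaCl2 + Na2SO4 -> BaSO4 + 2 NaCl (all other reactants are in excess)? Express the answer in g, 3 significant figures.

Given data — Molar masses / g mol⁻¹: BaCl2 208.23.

n(BaSO4) = 36.60 mol
n(BaCl2) = (1/1) × 36.60 = 36.60 mol
mass = 36.60 × 208.23 = 7621 g

7620 g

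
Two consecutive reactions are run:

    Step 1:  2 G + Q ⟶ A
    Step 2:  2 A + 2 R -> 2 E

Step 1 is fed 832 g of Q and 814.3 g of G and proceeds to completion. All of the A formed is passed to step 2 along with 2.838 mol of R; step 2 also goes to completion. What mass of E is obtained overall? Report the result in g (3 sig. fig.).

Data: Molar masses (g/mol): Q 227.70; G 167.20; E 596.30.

1450 g

Step 1:
n(Q) = 832.0 / 227.70 = 3.654 mol
n(G) = 814.3 / 167.20 = 4.870 mol
n/ν for Q = 3.654/1 = 3.654
n/ν for G = 4.870/2 = 2.435
Smallest n/ν is G → limiting reagent.
n(A) produced = (1/2) × 4.870 = 2.435 mol
Step 2:
n(A) available = 2.435 mol
n(R) = 2.838 mol
n/ν for A = 2.435/2 = 1.218
n/ν for R = 2.838/2 = 1.419
Smallest n/ν is A → limiting reagent.
n(E) = (2/2) × 2.435 = 2.435 mol
mass = 2.435 × 596.30 = 1452 g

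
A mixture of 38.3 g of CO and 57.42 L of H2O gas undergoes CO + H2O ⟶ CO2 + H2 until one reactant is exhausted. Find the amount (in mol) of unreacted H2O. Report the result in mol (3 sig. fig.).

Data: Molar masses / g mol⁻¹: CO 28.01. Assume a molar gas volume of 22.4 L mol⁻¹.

n(CO) = 38.30 / 28.01 = 1.367 mol
n(H2O) = 57.42 / 22.4 = 2.563 mol
n/ν for CO = 1.367/1 = 1.367
n/ν for H2O = 2.563/1 = 2.563
Smallest n/ν is CO → limiting reagent.
H2O consumed = (1/1) × 1.367 = 1.367 mol
H2O remaining = 2.563 − 1.367 = 1.196 mol

1.20 mol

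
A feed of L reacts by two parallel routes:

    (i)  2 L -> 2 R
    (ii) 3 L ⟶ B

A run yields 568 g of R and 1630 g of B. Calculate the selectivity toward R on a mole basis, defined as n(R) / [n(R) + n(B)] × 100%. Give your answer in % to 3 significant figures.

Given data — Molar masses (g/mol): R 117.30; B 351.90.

51.1 %

n(R) = 568 / 117.30 = 4.842 mol
n(B) = 1630 / 351.90 = 4.632 mol
selectivity = 4.842/(4.842+4.632) × 100 = 51.11 %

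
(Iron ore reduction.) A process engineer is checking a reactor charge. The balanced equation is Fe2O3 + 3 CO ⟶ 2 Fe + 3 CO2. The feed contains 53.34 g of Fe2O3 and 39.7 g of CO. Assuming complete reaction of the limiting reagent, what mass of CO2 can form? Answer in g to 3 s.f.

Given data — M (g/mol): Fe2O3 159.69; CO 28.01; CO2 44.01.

44.1 g

n(Fe2O3) = 53.34 / 159.69 = 0.3340 mol
n(CO) = 39.70 / 28.01 = 1.417 mol
n/ν for Fe2O3 = 0.3340/1 = 0.3340
n/ν for CO = 1.417/3 = 0.4723
Smallest n/ν is Fe2O3 → limiting reagent.
n(CO2) = (3/1) × 0.3340 = 1.002 mol
mass = 1.002 × 44.01 = 44.10 g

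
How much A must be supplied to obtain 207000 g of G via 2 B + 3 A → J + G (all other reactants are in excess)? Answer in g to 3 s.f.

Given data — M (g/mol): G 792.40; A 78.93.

61900 g

n(G) = 207000 / 792.40 = 261.2 mol
n(A) = (3/1) × 261.2 = 783.6 mol
mass = 783.6 × 78.93 = 61850 g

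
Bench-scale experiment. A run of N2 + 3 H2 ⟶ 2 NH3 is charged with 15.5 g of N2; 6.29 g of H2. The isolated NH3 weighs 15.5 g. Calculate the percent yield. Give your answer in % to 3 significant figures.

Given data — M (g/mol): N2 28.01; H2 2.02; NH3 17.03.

n(N2) = 15.50 / 28.01 = 0.5534 mol
n(H2) = 6.290 / 2.02 = 3.114 mol
n/ν for N2 = 0.5534/1 = 0.5534
n/ν for H2 = 3.114/3 = 1.038
Smallest n/ν is N2 → limiting reagent.
theoretical n(NH3) = (2/1) × 0.5534 = 1.107 mol → 18.85 g
% yield = 15.5 / 18.85 × 100 = 82.23 %

82.2 %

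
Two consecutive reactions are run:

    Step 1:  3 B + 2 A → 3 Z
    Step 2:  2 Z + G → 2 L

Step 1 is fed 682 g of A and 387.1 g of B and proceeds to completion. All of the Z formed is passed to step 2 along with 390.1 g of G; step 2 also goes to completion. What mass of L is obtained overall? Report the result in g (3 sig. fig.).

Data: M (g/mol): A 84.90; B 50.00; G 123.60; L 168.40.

Step 1:
n(A) = 682.0 / 84.90 = 8.033 mol
n(B) = 387.1 / 50.00 = 7.742 mol
n/ν for A = 8.033/2 = 4.017
n/ν for B = 7.742/3 = 2.581
Smallest n/ν is B → limiting reagent.
n(Z) produced = (3/3) × 7.742 = 7.742 mol
Step 2:
n(Z) available = 7.742 mol
n(G) = 390.1 / 123.60 = 3.156 mol
n/ν for Z = 7.742/2 = 3.871
n/ν for G = 3.156/1 = 3.156
Smallest n/ν is G → limiting reagent.
n(L) = (2/1) × 3.156 = 6.312 mol
mass = 6.312 × 168.40 = 1063 g

1060 g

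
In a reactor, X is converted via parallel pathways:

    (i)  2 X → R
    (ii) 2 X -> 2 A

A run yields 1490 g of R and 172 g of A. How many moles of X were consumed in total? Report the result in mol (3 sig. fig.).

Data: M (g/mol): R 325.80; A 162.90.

10.2 mol

n(R) = 1490 / 325.80 = 4.573 mol
n(A) = 172 / 162.90 = 1.056 mol
n(X) via (i) = (2/1)×4.573 = 9.146 mol
n(X) via (ii) = (2/2)×1.056 = 1.056 mol
total n(X) = 9.146 + 1.056 = 10.20 mol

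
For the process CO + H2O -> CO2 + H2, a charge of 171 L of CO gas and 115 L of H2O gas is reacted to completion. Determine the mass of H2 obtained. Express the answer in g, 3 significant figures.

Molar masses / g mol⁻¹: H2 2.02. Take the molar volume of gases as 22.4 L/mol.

10.4 g

n(CO) = 171.0 / 22.4 = 7.634 mol
n(H2O) = 115.0 / 22.4 = 5.134 mol
n/ν → CO: 7.634, H2O: 5.134; H2O is limiting.
n(H2) = (1/1) × 5.134 = 5.134 mol
mass = 5.134 × 2.02 = 10.37 g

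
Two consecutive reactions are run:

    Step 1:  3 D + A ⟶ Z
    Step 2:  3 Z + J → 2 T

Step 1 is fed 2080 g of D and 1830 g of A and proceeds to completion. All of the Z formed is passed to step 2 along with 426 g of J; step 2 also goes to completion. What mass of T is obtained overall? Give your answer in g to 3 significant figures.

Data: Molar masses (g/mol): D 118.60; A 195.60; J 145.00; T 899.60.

Step 1:
n(D) = 2080 / 118.60 = 17.54 mol
n(A) = 1830 / 195.60 = 9.356 mol
n/ν → D: 5.847, A: 9.356; D is limiting.
n(Z) produced = (1/3) × 17.54 = 5.847 mol
Step 2:
n(Z) available = 5.847 mol
n(J) = 426.0 / 145.00 = 2.938 mol
n/ν → Z: 1.949, J: 2.938; Z is limiting.
n(T) = (2/3) × 5.847 = 3.898 mol
mass = 3.898 × 899.60 = 3507 g

3510 g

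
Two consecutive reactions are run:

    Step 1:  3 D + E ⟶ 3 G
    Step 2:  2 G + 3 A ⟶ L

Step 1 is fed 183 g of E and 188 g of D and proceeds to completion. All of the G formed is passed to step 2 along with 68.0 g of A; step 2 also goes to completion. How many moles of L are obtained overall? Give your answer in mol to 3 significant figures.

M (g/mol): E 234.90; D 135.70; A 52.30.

Step 1:
n(E) = 183.0 / 234.90 = 0.7791 mol
n(D) = 188.0 / 135.70 = 1.385 mol
n/ν → E: 0.7791, D: 0.4617; D is limiting.
n(G) produced = (3/3) × 1.385 = 1.385 mol
Step 2:
n(G) available = 1.385 mol
n(A) = 68.00 / 52.30 = 1.300 mol
n/ν → G: 0.6925, A: 0.4333; A is limiting.
n(L) = (1/3) × 1.300 = 0.4333 mol

0.433 mol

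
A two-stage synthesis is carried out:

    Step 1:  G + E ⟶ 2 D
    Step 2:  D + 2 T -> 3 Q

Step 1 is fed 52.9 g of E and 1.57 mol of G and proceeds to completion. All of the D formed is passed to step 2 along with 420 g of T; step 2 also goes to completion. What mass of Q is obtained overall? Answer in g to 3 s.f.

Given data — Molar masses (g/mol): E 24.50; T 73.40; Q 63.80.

548 g

Step 1:
n(E) = 52.90 / 24.50 = 2.159 mol
n(G) = 1.570 mol
n/ν for E = 2.159/1 = 2.159
n/ν for G = 1.570/1 = 1.570
Smallest n/ν is G → limiting reagent.
n(D) produced = (2/1) × 1.570 = 3.140 mol
Step 2:
n(D) available = 3.140 mol
n(T) = 420.0 / 73.40 = 5.722 mol
n/ν for D = 3.140/1 = 3.140
n/ν for T = 5.722/2 = 2.861
Smallest n/ν is T → limiting reagent.
n(Q) = (3/2) × 5.722 = 8.583 mol
mass = 8.583 × 63.80 = 547.6 g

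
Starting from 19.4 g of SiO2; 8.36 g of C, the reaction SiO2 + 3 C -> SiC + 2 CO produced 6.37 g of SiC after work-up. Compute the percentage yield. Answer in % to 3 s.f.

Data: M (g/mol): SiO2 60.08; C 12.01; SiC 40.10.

n(SiO2) = 19.40 / 60.08 = 0.3229 mol
n(C) = 8.360 / 12.01 = 0.6961 mol
n/ν → SiO2: 0.3229, C: 0.2320; C is limiting.
theoretical n(SiC) = (1/3) × 0.6961 = 0.2320 mol → 9.303 g
% yield = 6.37 / 9.303 × 100 = 68.47 %

68.5 %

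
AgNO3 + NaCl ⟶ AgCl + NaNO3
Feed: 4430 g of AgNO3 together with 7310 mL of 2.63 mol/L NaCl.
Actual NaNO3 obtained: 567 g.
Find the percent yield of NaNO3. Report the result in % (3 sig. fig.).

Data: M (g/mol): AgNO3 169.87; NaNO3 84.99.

34.7 %

n(AgNO3) = 4430 / 169.87 = 26.08 mol
n(NaCl) = 2.63 × 7310/1000 = 19.23 mol
n/ν for AgNO3 = 26.08/1 = 26.08
n/ν for NaCl = 19.23/1 = 19.23
Smallest n/ν is NaCl → limiting reagent.
theoretical n(NaNO3) = (1/1) × 19.23 = 19.23 mol → 1634 g
% yield = 567 / 1634 × 100 = 34.70 %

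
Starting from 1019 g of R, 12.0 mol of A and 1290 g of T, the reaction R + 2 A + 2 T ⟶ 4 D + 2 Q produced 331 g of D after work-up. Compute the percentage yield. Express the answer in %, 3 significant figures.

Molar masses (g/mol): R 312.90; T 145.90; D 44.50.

57.1 %

n(R) = 1019 / 312.90 = 3.257 mol
n(A) = 12.00 mol
n(T) = 1290 / 145.90 = 8.842 mol
n/ν for R = 3.257/1 = 3.257
n/ν for A = 12.00/2 = 6.000
n/ν for T = 8.842/2 = 4.421
Smallest n/ν is R → limiting reagent.
theoretical n(D) = (4/1) × 3.257 = 13.03 mol → 579.8 g
% yield = 331 / 579.8 × 100 = 57.09 %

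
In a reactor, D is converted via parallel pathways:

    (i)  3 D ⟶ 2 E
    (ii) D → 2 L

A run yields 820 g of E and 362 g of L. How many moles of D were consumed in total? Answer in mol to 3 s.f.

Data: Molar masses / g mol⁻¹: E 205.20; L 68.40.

8.64 mol

n(E) = 820 / 205.20 = 3.996 mol
n(L) = 362 / 68.40 = 5.292 mol
n(D) via (i) = (3/2)×3.996 = 5.994 mol
n(D) via (ii) = (1/2)×5.292 = 2.646 mol
total n(D) = 5.994 + 2.646 = 8.640 mol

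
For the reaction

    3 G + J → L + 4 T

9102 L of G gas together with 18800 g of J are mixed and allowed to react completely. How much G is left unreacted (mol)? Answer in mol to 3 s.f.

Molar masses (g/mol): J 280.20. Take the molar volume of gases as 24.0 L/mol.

178 mol

n(G) = 9102 / 24.0 = 379.3 mol
n(J) = 18800 / 280.20 = 67.09 mol
n/ν → G: 126.4, J: 67.09; J is limiting.
G consumed = (3/1) × 67.09 = 201.3 mol
G remaining = 379.3 − 201.3 = 178.0 mol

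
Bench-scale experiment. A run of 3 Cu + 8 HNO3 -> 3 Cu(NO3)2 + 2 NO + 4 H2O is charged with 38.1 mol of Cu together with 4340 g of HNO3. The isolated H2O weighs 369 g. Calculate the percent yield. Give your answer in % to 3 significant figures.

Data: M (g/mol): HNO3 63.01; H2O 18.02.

n(Cu) = 38.10 mol
n(HNO3) = 4340 / 63.01 = 68.88 mol
n/ν for Cu = 38.10/3 = 12.70
n/ν for HNO3 = 68.88/8 = 8.610
Smallest n/ν is HNO3 → limiting reagent.
theoretical n(H2O) = (4/8) × 68.88 = 34.44 mol → 620.6 g
% yield = 369 / 620.6 × 100 = 59.46 %

59.5 %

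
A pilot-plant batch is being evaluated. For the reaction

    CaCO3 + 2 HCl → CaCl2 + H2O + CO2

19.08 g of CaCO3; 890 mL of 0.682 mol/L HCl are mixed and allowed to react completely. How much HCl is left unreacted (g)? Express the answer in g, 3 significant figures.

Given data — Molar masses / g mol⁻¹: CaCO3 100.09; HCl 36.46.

n(CaCO3) = 19.08 / 100.09 = 0.1906 mol
n(HCl) = 0.682 × 890.0/1000 = 0.6070 mol
n/ν for CaCO3 = 0.1906/1 = 0.1906
n/ν for HCl = 0.6070/2 = 0.3035
Smallest n/ν is CaCO3 → limiting reagent.
HCl consumed = (2/1) × 0.1906 = 0.3812 mol
HCl remaining = 0.6070 − 0.3812 = 0.2258 mol
mass = 0.2258 × 36.46 = 8.233 g

8.23 g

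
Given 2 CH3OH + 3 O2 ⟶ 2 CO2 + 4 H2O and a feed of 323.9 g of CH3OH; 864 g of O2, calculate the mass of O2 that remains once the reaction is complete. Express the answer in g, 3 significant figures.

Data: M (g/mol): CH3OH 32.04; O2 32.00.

n(CH3OH) = 323.9 / 32.04 = 10.11 mol
n(O2) = 864.0 / 32.00 = 27.00 mol
n/ν → CH3OH: 5.055, O2: 9.000; CH3OH is limiting.
O2 consumed = (3/2) × 10.11 = 15.17 mol
O2 remaining = 27.00 − 15.17 = 11.83 mol
mass = 11.83 × 32.00 = 378.6 g

379 g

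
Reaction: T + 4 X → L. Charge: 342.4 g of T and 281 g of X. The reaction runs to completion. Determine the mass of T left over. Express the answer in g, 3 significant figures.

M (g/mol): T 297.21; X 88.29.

106 g

n(T) = 342.4 / 297.21 = 1.152 mol
n(X) = 281.0 / 88.29 = 3.183 mol
n/ν for T = 1.152/1 = 1.152
n/ν for X = 3.183/4 = 0.7958
Smallest n/ν is X → limiting reagent.
T consumed = (1/4) × 3.183 = 0.7958 mol
T remaining = 1.152 − 0.7958 = 0.3562 mol
mass = 0.3562 × 297.21 = 105.9 g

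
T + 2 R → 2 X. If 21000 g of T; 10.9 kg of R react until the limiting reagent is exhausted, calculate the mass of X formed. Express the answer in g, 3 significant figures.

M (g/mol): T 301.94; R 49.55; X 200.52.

n(T) = 21000 / 301.94 = 69.55 mol
n(R) = 10.90×1000 / 49.55 = 220.0 mol
n/ν → T: 69.55, R: 110.0; T is limiting.
n(X) = (2/1) × 69.55 = 139.1 mol
mass = 139.1 × 200.52 = 27890 g

27900 g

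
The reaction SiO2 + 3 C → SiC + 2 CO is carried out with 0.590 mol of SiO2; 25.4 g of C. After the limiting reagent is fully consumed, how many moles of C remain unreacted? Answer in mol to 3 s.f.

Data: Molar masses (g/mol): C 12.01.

n(SiO2) = 0.5900 mol
n(C) = 25.40 / 12.01 = 2.115 mol
n/ν for SiO2 = 0.5900/1 = 0.5900
n/ν for C = 2.115/3 = 0.7050
Smallest n/ν is SiO2 → limiting reagent.
C consumed = (3/1) × 0.5900 = 1.770 mol
C remaining = 2.115 − 1.770 = 0.3450 mol

0.345 mol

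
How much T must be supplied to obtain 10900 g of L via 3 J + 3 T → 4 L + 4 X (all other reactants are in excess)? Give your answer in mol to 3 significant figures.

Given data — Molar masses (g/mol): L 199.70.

n(L) = 10900 / 199.70 = 54.58 mol
n(T) = (3/4) × 54.58 = 40.94 mol

40.9 mol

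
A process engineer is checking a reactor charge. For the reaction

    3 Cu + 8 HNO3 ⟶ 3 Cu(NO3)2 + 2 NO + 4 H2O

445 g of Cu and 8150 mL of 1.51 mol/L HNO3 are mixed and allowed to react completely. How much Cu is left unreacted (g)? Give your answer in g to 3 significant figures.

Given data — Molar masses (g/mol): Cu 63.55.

n(Cu) = 445.0 / 63.55 = 7.002 mol
n(HNO3) = 1.51 × 8150/1000 = 12.31 mol
n/ν for Cu = 7.002/3 = 2.334
n/ν for HNO3 = 12.31/8 = 1.539
Smallest n/ν is HNO3 → limiting reagent.
Cu consumed = (3/8) × 12.31 = 4.616 mol
Cu remaining = 7.002 − 4.616 = 2.386 mol
mass = 2.386 × 63.55 = 151.6 g

152 g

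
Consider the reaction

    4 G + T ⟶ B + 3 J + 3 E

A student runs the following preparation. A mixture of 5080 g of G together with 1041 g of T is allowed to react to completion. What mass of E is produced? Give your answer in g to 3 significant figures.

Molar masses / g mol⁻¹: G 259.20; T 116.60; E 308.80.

4540 g

n(G) = 5080 / 259.20 = 19.60 mol
n(T) = 1041 / 116.60 = 8.928 mol
n/ν for G = 19.60/4 = 4.900
n/ν for T = 8.928/1 = 8.928
Smallest n/ν is G → limiting reagent.
n(E) = (3/4) × 19.60 = 14.70 mol
mass = 14.70 × 308.80 = 4539 g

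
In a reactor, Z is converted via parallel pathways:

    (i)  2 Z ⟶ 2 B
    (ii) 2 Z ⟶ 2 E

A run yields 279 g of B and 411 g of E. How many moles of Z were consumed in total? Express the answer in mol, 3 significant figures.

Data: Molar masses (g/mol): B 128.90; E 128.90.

n(B) = 279 / 128.90 = 2.164 mol
n(E) = 411 / 128.90 = 3.189 mol
n(Z) via (i) = (2/2)×2.164 = 2.164 mol
n(Z) via (ii) = (2/2)×3.189 = 3.189 mol
total n(Z) = 2.164 + 3.189 = 5.353 mol

5.35 mol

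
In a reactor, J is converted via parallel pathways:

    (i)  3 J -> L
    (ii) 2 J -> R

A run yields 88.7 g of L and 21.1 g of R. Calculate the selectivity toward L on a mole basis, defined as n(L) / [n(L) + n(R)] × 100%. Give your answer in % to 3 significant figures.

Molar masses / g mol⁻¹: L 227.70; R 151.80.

n(L) = 88.7 / 227.70 = 0.3895 mol
n(R) = 21.1 / 151.80 = 0.1390 mol
selectivity = 0.3895/(0.3895+0.1390) × 100 = 73.70 %

73.7 %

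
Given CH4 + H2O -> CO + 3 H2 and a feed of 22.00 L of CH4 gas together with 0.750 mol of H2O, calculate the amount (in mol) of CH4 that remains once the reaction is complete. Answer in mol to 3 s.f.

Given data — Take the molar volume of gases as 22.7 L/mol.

n(CH4) = 22.00 / 22.7 = 0.9692 mol
n(H2O) = 0.7500 mol
n/ν → CH4: 0.9692, H2O: 0.7500; H2O is limiting.
CH4 consumed = (1/1) × 0.7500 = 0.7500 mol
CH4 remaining = 0.9692 − 0.7500 = 0.2192 mol

0.219 mol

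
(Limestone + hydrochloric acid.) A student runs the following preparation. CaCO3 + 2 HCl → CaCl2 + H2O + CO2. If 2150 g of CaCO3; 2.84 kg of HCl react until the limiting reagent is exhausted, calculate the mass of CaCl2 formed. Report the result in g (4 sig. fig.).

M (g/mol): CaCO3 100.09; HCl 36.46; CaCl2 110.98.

2384 g

n(CaCO3) = 2150 / 100.09 = 21.48 mol
n(HCl) = 2.840×1000 / 36.46 = 77.89 mol
n/ν → CaCO3: 21.48, HCl: 38.95; CaCO3 is limiting.
n(CaCl2) = (1/1) × 21.48 = 21.48 mol
mass = 21.48 × 110.98 = 2384 g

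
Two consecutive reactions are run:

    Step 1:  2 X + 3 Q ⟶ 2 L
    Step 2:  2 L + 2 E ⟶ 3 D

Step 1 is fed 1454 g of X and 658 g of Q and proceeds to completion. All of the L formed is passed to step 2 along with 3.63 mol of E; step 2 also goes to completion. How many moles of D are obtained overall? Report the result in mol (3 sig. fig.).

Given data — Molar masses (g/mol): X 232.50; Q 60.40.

Step 1:
n(X) = 1454 / 232.50 = 6.254 mol
n(Q) = 658.0 / 60.40 = 10.89 mol
n/ν for X = 6.254/2 = 3.127
n/ν for Q = 10.89/3 = 3.630
Smallest n/ν is X → limiting reagent.
n(L) produced = (2/2) × 6.254 = 6.254 mol
Step 2:
n(L) available = 6.254 mol
n(E) = 3.630 mol
n/ν for L = 6.254/2 = 3.127
n/ν for E = 3.630/2 = 1.815
Smallest n/ν is E → limiting reagent.
n(D) = (3/2) × 3.630 = 5.445 mol

5.45 mol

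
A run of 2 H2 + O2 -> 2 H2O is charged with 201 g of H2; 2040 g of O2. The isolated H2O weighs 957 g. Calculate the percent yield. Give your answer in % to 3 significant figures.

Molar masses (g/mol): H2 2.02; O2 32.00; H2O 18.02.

53.4 %

n(H2) = 201.0 / 2.02 = 99.50 mol
n(O2) = 2040 / 32.00 = 63.75 mol
n/ν → H2: 49.75, O2: 63.75; H2 is limiting.
theoretical n(H2O) = (2/2) × 99.50 = 99.50 mol → 1793 g
% yield = 957 / 1793 × 100 = 53.37 %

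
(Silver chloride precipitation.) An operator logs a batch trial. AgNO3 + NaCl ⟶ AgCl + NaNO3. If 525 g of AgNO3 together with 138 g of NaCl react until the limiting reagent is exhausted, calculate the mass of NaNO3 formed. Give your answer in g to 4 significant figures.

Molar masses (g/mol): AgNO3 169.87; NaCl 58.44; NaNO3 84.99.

200.7 g

n(AgNO3) = 525.0 / 169.87 = 3.091 mol
n(NaCl) = 138.0 / 58.44 = 2.361 mol
n/ν for AgNO3 = 3.091/1 = 3.091
n/ν for NaCl = 2.361/1 = 2.361
Smallest n/ν is NaCl → limiting reagent.
n(NaNO3) = (1/1) × 2.361 = 2.361 mol
mass = 2.361 × 84.99 = 200.7 g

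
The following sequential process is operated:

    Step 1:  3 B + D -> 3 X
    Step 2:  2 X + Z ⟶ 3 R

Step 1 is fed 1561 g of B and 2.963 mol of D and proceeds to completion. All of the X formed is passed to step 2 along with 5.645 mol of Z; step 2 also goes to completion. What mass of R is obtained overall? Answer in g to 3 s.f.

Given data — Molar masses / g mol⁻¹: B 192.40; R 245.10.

Step 1:
n(B) = 1561 / 192.40 = 8.113 mol
n(D) = 2.963 mol
n/ν for B = 8.113/3 = 2.704
n/ν for D = 2.963/1 = 2.963
Smallest n/ν is B → limiting reagent.
n(X) produced = (3/3) × 8.113 = 8.113 mol
Step 2:
n(X) available = 8.113 mol
n(Z) = 5.645 mol
n/ν for X = 8.113/2 = 4.057
n/ν for Z = 5.645/1 = 5.645
Smallest n/ν is X → limiting reagent.
n(R) = (3/2) × 8.113 = 12.17 mol
mass = 12.17 × 245.10 = 2983 g

2980 g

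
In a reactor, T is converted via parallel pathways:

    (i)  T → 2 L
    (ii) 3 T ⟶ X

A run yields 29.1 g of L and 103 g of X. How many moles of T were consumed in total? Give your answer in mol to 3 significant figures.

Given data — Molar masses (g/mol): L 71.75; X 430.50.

n(L) = 29.1 / 71.75 = 0.4056 mol
n(X) = 103 / 430.50 = 0.2393 mol
n(T) via (i) = (1/2)×0.4056 = 0.2028 mol
n(T) via (ii) = (3/1)×0.2393 = 0.7179 mol
total n(T) = 0.2028 + 0.7179 = 0.9207 mol

0.921 mol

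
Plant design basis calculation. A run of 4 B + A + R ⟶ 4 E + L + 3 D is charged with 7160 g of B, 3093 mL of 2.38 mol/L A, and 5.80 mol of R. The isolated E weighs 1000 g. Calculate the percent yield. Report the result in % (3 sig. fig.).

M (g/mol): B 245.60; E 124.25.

34.7 %

n(B) = 7160 / 245.60 = 29.15 mol
n(A) = 2.38 × 3093/1000 = 7.361 mol
n(R) = 5.800 mol
n/ν for B = 29.15/4 = 7.288
n/ν for A = 7.361/1 = 7.361
n/ν for R = 5.800/1 = 5.800
Smallest n/ν is R → limiting reagent.
theoretical n(E) = (4/1) × 5.800 = 23.20 mol → 2883 g
% yield = 1000 / 2883 × 100 = 34.69 %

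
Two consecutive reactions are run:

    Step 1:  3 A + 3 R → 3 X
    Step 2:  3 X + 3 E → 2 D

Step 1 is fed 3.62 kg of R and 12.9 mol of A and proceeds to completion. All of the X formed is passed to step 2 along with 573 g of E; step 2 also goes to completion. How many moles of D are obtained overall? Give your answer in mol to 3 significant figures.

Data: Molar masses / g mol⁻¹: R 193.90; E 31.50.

Step 1:
n(R) = 3.620×1000 / 193.90 = 18.67 mol
n(A) = 12.90 mol
n/ν → R: 6.223, A: 4.300; A is limiting.
n(X) produced = (3/3) × 12.90 = 12.90 mol
Step 2:
n(X) available = 12.90 mol
n(E) = 573.0 / 31.50 = 18.19 mol
n/ν → X: 4.300, E: 6.063; X is limiting.
n(D) = (2/3) × 12.90 = 8.600 mol

8.60 mol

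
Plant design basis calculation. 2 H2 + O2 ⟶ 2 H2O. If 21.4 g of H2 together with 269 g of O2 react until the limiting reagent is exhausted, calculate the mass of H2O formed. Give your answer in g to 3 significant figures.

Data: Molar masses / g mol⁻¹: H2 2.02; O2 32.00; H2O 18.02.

191 g

n(H2) = 21.40 / 2.02 = 10.59 mol
n(O2) = 269.0 / 32.00 = 8.406 mol
n/ν for H2 = 10.59/2 = 5.295
n/ν for O2 = 8.406/1 = 8.406
Smallest n/ν is H2 → limiting reagent.
n(H2O) = (2/2) × 10.59 = 10.59 mol
mass = 10.59 × 18.02 = 190.8 g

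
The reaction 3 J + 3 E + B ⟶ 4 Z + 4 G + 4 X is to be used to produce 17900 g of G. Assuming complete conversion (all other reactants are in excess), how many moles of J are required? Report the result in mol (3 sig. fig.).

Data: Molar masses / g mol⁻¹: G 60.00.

224 mol

n(G) = 17900 / 60.00 = 298.3 mol
n(J) = (3/4) × 298.3 = 223.7 mol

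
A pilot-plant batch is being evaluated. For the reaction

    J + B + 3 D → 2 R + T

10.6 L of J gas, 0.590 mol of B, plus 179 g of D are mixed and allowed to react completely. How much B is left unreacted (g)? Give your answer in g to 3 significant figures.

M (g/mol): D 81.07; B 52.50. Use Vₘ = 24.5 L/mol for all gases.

n(J) = 10.60 / 24.5 = 0.4327 mol
n(B) = 0.5900 mol
n(D) = 179.0 / 81.07 = 2.208 mol
n/ν → J: 0.4327, B: 0.5900, D: 0.7360; J is limiting.
B consumed = (1/1) × 0.4327 = 0.4327 mol
B remaining = 0.5900 − 0.4327 = 0.1573 mol
mass = 0.1573 × 52.50 = 8.258 g

8.26 g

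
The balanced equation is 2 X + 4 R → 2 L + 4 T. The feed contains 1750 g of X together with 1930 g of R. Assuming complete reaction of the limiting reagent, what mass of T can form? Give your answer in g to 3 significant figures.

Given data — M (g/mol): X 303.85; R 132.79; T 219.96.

2530 g

n(X) = 1750 / 303.85 = 5.759 mol
n(R) = 1930 / 132.79 = 14.53 mol
n/ν for X = 5.759/2 = 2.880
n/ν for R = 14.53/4 = 3.633
Smallest n/ν is X → limiting reagent.
n(T) = (4/2) × 5.759 = 11.52 mol
mass = 11.52 × 219.96 = 2534 g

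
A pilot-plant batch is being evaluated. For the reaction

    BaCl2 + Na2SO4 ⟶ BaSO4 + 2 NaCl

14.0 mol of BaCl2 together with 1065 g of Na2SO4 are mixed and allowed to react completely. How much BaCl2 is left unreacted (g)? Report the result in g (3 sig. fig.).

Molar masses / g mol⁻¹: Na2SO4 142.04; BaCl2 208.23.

1350 g

n(BaCl2) = 14.00 mol
n(Na2SO4) = 1065 / 142.04 = 7.498 mol
n/ν for BaCl2 = 14.00/1 = 14.00
n/ν for Na2SO4 = 7.498/1 = 7.498
Smallest n/ν is Na2SO4 → limiting reagent.
BaCl2 consumed = (1/1) × 7.498 = 7.498 mol
BaCl2 remaining = 14.00 − 7.498 = 6.502 mol
mass = 6.502 × 208.23 = 1354 g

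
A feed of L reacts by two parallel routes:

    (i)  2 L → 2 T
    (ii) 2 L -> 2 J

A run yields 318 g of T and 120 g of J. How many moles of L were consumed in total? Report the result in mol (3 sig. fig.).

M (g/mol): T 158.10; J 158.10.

2.77 mol

n(T) = 318 / 158.10 = 2.011 mol
n(J) = 120 / 158.10 = 0.7590 mol
n(L) via (i) = (2/2)×2.011 = 2.011 mol
n(L) via (ii) = (2/2)×0.7590 = 0.7590 mol
total n(L) = 2.011 + 0.7590 = 2.770 mol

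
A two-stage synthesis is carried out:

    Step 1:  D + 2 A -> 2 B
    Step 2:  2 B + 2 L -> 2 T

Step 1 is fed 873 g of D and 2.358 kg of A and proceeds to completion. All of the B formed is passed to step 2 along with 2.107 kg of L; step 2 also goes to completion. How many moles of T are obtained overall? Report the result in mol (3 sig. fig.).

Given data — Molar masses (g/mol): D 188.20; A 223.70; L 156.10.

Step 1:
n(D) = 873.0 / 188.20 = 4.639 mol
n(A) = 2.358×1000 / 223.70 = 10.54 mol
n/ν for D = 4.639/1 = 4.639
n/ν for A = 10.54/2 = 5.270
Smallest n/ν is D → limiting reagent.
n(B) produced = (2/1) × 4.639 = 9.278 mol
Step 2:
n(B) available = 9.278 mol
n(L) = 2.107×1000 / 156.10 = 13.50 mol
n/ν for B = 9.278/2 = 4.639
n/ν for L = 13.50/2 = 6.750
Smallest n/ν is B → limiting reagent.
n(T) = (2/2) × 9.278 = 9.278 mol

9.28 mol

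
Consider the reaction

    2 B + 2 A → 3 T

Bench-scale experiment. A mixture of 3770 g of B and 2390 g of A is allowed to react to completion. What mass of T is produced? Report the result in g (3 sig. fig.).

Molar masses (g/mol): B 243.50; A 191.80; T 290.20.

5420 g

n(B) = 3770 / 243.50 = 15.48 mol
n(A) = 2390 / 191.80 = 12.46 mol
n/ν for B = 15.48/2 = 7.740
n/ν for A = 12.46/2 = 6.230
Smallest n/ν is A → limiting reagent.
n(T) = (3/2) × 12.46 = 18.69 mol
mass = 18.69 × 290.20 = 5424 g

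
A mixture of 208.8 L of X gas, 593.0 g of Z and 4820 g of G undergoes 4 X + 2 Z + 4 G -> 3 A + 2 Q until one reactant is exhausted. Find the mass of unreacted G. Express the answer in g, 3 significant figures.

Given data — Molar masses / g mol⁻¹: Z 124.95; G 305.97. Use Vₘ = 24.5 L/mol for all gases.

2210 g

n(X) = 208.8 / 24.5 = 8.522 mol
n(Z) = 593.0 / 124.95 = 4.746 mol
n(G) = 4820 / 305.97 = 15.75 mol
n/ν for X = 8.522/4 = 2.131
n/ν for Z = 4.746/2 = 2.373
n/ν for G = 15.75/4 = 3.938
Smallest n/ν is X → limiting reagent.
G consumed = (4/4) × 8.522 = 8.522 mol
G remaining = 15.75 − 8.522 = 7.228 mol
mass = 7.228 × 305.97 = 2212 g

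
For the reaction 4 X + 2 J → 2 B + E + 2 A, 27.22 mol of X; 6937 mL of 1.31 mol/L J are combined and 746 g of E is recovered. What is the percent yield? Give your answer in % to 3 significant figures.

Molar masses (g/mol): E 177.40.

92.5 %

n(X) = 27.22 mol
n(J) = 1.31 × 6937/1000 = 9.087 mol
n/ν for X = 27.22/4 = 6.805
n/ν for J = 9.087/2 = 4.544
Smallest n/ν is J → limiting reagent.
theoretical n(E) = (1/2) × 9.087 = 4.544 mol → 806.1 g
% yield = 746 / 806.1 × 100 = 92.54 %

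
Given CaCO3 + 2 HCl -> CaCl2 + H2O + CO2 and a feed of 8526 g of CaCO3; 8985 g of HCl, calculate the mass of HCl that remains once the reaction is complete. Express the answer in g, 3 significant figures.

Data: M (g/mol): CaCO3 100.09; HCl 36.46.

2770 g

n(CaCO3) = 8526 / 100.09 = 85.18 mol
n(HCl) = 8985 / 36.46 = 246.4 mol
n/ν → CaCO3: 85.18, HCl: 123.2; CaCO3 is limiting.
HCl consumed = (2/1) × 85.18 = 170.4 mol
HCl remaining = 246.4 − 170.4 = 76.00 mol
mass = 76.00 × 36.46 = 2771 g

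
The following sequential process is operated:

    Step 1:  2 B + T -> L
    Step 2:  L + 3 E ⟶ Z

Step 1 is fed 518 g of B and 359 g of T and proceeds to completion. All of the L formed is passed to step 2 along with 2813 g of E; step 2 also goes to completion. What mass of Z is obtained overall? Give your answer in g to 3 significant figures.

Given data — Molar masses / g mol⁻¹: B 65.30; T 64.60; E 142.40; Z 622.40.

2470 g

Step 1:
n(B) = 518.0 / 65.30 = 7.933 mol
n(T) = 359.0 / 64.60 = 5.557 mol
n/ν → B: 3.967, T: 5.557; B is limiting.
n(L) produced = (1/2) × 7.933 = 3.967 mol
Step 2:
n(L) available = 3.967 mol
n(E) = 2813 / 142.40 = 19.75 mol
n/ν → L: 3.967, E: 6.583; L is limiting.
n(Z) = (1/1) × 3.967 = 3.967 mol
mass = 3.967 × 622.40 = 2469 g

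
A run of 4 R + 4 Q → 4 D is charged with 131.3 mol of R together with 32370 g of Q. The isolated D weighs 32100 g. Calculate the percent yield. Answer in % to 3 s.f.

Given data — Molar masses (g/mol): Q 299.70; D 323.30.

91.9 %

n(R) = 131.3 mol
n(Q) = 32370 / 299.70 = 108.0 mol
n/ν for R = 131.3/4 = 32.83
n/ν for Q = 108.0/4 = 27.00
Smallest n/ν is Q → limiting reagent.
theoretical n(D) = (4/4) × 108.0 = 108.0 mol → 34920 g
% yield = 32100 / 34920 × 100 = 91.92 %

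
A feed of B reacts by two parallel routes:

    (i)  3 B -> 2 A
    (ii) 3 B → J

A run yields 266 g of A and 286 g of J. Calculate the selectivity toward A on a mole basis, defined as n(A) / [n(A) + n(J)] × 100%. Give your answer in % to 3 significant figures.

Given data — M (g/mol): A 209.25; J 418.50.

65.0 %

n(A) = 266 / 209.25 = 1.271 mol
n(J) = 286 / 418.50 = 0.6834 mol
selectivity = 1.271/(1.271+0.6834) × 100 = 65.03 %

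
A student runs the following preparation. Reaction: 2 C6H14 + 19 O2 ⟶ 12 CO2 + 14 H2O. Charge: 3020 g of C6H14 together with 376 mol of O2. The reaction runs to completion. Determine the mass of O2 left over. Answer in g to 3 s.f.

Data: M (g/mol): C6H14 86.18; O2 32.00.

1380 g

n(C6H14) = 3020 / 86.18 = 35.04 mol
n(O2) = 376.0 mol
n/ν for C6H14 = 35.04/2 = 17.52
n/ν for O2 = 376.0/19 = 19.79
Smallest n/ν is C6H14 → limiting reagent.
O2 consumed = (19/2) × 35.04 = 332.9 mol
O2 remaining = 376.0 − 332.9 = 43.10 mol
mass = 43.10 × 32.00 = 1379 g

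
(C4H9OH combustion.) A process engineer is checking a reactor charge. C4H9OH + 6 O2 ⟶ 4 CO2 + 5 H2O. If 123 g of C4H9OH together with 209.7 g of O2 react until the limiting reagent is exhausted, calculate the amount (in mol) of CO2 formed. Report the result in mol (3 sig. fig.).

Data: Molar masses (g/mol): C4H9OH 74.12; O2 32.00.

n(C4H9OH) = 123.0 / 74.12 = 1.659 mol
n(O2) = 209.7 / 32.00 = 6.553 mol
n/ν for C4H9OH = 1.659/1 = 1.659
n/ν for O2 = 6.553/6 = 1.092
Smallest n/ν is O2 → limiting reagent.
n(CO2) = (4/6) × 6.553 = 4.369 mol

4.37 mol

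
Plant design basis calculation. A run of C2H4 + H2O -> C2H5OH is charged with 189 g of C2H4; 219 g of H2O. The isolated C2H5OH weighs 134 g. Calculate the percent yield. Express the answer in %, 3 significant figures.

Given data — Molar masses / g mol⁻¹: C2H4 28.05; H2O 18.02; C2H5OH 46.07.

n(C2H4) = 189.0 / 28.05 = 6.738 mol
n(H2O) = 219.0 / 18.02 = 12.15 mol
n/ν → C2H4: 6.738, H2O: 12.15; C2H4 is limiting.
theoretical n(C2H5OH) = (1/1) × 6.738 = 6.738 mol → 310.4 g
% yield = 134 / 310.4 × 100 = 43.17 %

43.2 %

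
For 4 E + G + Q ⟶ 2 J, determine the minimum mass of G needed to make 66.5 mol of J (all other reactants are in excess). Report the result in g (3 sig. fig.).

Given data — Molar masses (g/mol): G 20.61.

n(J) = 66.50 mol
n(G) = (1/2) × 66.50 = 33.25 mol
mass = 33.25 × 20.61 = 685.3 g

685 g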